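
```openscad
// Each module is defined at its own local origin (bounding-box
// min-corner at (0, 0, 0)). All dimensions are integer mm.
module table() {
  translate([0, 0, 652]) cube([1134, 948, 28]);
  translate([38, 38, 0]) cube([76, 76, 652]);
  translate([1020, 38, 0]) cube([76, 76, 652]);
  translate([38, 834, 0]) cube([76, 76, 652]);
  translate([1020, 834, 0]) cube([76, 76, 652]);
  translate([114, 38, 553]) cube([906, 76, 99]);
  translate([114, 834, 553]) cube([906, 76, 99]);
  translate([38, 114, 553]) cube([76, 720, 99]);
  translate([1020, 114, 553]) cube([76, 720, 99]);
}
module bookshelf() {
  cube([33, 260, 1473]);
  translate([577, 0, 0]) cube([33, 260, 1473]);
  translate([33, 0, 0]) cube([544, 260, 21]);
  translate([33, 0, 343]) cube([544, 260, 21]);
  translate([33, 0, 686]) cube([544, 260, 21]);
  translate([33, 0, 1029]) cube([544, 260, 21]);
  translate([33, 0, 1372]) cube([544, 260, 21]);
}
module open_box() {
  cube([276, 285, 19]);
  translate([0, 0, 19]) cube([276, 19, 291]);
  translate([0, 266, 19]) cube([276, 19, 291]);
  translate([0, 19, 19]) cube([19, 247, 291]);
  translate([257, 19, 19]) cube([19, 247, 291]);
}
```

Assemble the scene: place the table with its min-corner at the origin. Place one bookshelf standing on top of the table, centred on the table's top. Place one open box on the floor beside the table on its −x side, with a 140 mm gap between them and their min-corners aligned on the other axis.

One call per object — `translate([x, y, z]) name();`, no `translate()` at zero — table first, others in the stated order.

table();
translate([262, 344, 680]) bookshelf();
translate([-416, 0, 0]) open_box();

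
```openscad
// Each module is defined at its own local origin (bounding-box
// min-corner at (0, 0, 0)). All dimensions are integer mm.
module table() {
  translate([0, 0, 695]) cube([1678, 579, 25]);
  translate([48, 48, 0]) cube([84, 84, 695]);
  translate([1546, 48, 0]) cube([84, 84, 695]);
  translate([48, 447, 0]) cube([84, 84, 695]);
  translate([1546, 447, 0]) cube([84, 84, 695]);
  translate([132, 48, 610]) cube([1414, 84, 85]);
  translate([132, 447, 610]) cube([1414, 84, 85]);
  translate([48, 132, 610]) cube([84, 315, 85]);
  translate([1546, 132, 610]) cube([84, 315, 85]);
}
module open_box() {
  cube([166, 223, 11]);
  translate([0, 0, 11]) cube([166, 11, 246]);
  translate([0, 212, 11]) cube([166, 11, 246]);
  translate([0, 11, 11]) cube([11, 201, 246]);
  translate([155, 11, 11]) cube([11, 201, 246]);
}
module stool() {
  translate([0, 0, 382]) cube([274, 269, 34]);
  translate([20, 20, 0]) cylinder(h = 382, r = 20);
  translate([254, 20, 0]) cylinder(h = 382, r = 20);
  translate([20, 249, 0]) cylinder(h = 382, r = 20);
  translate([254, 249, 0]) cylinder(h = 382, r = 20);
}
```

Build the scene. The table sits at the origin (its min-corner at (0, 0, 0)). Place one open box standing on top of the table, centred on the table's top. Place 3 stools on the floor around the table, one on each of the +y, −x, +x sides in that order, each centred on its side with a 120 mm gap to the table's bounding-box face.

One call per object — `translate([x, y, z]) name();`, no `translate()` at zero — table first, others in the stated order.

table();
translate([756, 178, 720]) open_box();
translate([702, 699, 0]) stool();
translate([-394, 155, 0]) stool();
translate([1798, 155, 0]) stool();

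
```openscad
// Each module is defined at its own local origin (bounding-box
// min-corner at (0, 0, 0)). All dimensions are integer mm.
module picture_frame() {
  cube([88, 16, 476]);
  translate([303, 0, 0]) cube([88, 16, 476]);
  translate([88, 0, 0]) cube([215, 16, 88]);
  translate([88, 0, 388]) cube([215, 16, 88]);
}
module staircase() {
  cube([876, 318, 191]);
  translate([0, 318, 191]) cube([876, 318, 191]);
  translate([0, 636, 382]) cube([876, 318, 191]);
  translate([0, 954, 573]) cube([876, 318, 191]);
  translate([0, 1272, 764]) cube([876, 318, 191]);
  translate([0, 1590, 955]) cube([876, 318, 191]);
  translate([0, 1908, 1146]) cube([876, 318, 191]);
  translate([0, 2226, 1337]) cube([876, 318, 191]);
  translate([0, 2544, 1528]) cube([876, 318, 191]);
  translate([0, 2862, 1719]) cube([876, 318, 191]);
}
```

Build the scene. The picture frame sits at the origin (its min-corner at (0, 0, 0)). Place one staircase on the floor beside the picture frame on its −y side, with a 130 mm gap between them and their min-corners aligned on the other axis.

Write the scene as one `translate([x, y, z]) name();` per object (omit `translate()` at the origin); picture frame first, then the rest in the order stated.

picture_frame();
translate([0, -3310, 0]) staircase();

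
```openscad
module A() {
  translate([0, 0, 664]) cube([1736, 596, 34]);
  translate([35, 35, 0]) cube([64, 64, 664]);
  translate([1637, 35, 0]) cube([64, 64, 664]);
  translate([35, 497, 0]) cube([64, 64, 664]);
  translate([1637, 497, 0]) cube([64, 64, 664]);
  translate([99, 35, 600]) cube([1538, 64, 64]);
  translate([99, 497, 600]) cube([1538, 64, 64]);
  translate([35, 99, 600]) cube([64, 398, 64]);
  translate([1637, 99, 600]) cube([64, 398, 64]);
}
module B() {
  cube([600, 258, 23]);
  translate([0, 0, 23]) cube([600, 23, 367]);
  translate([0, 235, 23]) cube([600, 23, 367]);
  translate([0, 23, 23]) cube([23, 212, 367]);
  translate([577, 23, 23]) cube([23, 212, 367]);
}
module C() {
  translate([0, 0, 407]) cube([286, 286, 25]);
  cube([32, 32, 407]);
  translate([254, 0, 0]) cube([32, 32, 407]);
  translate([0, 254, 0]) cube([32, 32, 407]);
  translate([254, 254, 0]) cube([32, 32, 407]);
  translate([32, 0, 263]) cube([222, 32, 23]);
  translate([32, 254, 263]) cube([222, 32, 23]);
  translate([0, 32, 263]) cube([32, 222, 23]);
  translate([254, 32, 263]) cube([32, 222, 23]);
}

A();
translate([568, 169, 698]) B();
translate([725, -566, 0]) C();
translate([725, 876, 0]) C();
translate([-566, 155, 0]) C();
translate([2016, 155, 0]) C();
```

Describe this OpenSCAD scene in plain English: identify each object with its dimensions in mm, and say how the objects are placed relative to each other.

A is a rectangular dining table. The top is 1736×596×34 mm with its upper surface at z = 698 mm. It stands on four 64×64 mm square legs, each inset 35 mm from the nearest pair of top edges, running from the floor to the underside of the top. Four apron rails, 64 mm thick and 64 mm tall, run between adjacent legs with their top edges flush with the underside of the top and their outer faces flush with the legs' outer faces.

B is an open storage box with external size 600×258×390 mm and wall thickness 23 mm (the base is also 23 mm thick). The base covers the whole footprint; the four walls stand on the base, with the y-facing walls full-width and the x-facing walls fitting between their inner faces.

C is a simple wooden stool: a rectangular seat 286 mm (x) by 286 mm (y), 25 mm thick, top face at z = 432 mm, on four square legs, each 32×32 mm in cross-section. The legs rest on z = 0, each flush with a corner of the seat. Four stretchers, 32 mm wide and 23 mm tall, connect adjacent legs with their undersides at z = 263 mm, each running between the inner faces of the legs it joins and aligned with the legs' outer faces on the other axis.

The open box is on top of the table, centred. Four stools sit around the table at the −y, +y, −x, +x sides.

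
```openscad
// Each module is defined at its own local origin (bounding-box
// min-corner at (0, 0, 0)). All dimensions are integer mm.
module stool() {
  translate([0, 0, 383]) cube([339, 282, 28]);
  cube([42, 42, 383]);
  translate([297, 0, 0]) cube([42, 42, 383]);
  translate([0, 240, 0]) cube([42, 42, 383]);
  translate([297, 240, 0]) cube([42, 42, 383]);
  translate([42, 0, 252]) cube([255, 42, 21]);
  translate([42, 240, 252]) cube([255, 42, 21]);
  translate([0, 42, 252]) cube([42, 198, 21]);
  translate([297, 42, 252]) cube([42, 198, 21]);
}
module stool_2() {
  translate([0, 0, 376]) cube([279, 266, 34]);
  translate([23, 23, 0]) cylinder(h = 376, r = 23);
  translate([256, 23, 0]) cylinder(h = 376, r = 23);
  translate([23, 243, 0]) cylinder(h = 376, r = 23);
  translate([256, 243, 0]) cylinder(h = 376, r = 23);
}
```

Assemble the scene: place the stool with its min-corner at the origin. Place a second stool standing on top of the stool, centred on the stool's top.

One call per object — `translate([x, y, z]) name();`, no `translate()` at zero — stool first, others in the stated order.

stool();
translate([30, 8, 411]) stool_2();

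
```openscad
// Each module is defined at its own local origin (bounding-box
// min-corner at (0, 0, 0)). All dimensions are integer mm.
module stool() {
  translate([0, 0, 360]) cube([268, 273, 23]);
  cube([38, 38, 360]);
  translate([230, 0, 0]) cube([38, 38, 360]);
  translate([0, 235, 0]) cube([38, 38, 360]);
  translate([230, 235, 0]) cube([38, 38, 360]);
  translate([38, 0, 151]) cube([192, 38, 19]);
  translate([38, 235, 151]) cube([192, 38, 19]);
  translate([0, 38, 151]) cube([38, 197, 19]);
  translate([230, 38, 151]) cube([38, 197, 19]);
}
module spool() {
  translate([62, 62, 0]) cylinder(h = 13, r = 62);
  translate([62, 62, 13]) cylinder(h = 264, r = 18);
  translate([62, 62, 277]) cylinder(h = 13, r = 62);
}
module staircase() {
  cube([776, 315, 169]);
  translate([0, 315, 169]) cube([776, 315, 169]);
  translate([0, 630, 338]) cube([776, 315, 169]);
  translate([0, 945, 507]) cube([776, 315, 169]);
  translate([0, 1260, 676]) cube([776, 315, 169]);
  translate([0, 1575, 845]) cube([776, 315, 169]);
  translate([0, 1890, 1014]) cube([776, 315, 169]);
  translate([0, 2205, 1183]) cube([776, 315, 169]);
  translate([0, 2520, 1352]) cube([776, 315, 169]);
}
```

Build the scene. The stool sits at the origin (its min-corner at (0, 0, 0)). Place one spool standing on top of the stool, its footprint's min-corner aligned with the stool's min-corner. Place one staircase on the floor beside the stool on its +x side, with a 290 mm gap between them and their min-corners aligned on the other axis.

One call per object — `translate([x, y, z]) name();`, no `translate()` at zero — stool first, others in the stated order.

stool();
translate([0, 0, 383]) spool();
translate([558, 0, 0]) staircase();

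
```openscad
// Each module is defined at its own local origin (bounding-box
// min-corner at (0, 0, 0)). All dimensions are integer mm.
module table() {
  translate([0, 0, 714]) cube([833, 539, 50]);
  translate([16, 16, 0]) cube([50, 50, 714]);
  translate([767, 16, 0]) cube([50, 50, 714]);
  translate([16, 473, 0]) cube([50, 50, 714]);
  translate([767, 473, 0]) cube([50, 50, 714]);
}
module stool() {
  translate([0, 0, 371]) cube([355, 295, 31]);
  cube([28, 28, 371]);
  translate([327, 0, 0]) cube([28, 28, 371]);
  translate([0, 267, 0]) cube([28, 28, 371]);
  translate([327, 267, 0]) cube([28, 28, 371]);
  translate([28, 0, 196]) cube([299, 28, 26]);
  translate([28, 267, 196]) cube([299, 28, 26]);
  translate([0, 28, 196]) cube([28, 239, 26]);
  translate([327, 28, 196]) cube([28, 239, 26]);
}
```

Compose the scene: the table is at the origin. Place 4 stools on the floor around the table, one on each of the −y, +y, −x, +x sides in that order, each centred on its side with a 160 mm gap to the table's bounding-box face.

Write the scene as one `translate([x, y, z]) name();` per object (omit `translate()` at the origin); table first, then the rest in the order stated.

table();
translate([239, -455, 0]) stool();
translate([239, 699, 0]) stool();
translate([-515, 122, 0]) stool();
translate([993, 122, 0]) stool();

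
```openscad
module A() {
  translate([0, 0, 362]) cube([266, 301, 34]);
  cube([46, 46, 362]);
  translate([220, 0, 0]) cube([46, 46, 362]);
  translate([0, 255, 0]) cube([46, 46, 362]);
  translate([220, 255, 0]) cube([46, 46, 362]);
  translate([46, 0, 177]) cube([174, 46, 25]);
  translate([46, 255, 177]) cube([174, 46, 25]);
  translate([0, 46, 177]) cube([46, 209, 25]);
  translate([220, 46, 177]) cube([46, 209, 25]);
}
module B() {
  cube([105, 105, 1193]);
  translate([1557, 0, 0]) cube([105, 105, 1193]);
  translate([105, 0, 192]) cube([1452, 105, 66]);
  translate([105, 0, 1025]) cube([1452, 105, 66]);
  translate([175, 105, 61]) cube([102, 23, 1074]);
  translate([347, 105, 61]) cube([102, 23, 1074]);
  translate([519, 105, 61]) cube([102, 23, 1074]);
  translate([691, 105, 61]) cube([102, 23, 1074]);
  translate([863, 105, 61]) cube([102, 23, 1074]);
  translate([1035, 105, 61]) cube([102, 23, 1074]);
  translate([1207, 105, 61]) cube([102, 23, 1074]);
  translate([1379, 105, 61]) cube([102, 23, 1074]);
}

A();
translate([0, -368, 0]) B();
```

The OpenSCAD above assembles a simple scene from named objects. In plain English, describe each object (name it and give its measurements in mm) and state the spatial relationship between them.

A is a simple wooden stool: a rectangular seat 266 mm (x) by 301 mm (y), 34 mm thick, top face at z = 396 mm, on four square legs, each 46×46 mm in cross-section. The legs rest on z = 0, each flush with a corner of the seat. Four stretchers, 46 mm wide and 25 mm tall, connect adjacent legs with their undersides at z = 177 mm, each running between the inner faces of the legs it joins and aligned with the legs' outer faces on the other axis.

B is a fence section. Two 105×105 mm posts, 1193 mm tall, stand on the floor with a clear span of 1452 mm between their inner faces. Two horizontal rails of 105×66 mm section span the gap between the posts with their undersides at z = 192 mm and z = 1025 mm, flush with the posts' −y face. 8 pickets, each 102 mm wide, 23 mm thick and 1074 mm tall, are fixed to the +y face of the rails with their bottoms at z = 61 mm, evenly spaced across the span with equal gaps (rounded down to the nearest mm) at the −x end and between each pair — any rounding remainder accumulates at the +x end.

The fence section is on the floor beside the stool on its −y side.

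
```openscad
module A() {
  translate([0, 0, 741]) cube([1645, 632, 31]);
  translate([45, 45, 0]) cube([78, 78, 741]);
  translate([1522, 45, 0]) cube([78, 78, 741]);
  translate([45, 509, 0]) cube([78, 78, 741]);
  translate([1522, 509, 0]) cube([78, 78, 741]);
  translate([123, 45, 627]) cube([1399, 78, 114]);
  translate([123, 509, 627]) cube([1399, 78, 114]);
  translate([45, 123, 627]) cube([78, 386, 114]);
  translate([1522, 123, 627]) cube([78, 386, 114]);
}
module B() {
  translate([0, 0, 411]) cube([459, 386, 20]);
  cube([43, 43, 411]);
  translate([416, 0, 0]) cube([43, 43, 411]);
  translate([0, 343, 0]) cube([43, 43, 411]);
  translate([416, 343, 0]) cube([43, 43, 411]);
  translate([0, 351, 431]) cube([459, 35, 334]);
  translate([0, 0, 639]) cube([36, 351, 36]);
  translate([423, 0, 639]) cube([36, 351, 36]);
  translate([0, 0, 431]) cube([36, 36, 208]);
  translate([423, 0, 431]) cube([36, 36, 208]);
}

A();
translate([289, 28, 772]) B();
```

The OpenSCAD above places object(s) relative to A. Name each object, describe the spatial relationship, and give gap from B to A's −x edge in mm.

A is a table. B is a chair. The chair is on top of the table. The gap from the chair to the table's −x edge is 289 mm.

The chair's min-x is at 289; the table's min-x is 0; gap = 289 mm.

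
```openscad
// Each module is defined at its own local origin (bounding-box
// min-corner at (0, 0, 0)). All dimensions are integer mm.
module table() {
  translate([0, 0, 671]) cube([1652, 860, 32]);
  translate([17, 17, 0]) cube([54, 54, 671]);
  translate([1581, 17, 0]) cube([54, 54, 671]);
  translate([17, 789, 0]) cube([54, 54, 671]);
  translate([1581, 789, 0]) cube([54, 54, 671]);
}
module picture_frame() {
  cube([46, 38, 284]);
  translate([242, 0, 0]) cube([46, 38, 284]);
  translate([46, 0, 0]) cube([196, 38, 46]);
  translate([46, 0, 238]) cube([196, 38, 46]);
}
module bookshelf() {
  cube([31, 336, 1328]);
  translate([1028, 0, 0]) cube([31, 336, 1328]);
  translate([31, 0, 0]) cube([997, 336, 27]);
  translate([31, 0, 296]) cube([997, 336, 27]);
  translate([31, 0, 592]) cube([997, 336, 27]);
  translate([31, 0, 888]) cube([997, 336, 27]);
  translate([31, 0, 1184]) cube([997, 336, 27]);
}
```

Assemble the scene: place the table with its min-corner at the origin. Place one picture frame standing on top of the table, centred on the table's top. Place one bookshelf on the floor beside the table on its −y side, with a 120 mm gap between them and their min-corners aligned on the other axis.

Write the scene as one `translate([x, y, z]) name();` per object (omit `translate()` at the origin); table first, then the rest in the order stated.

table();
translate([682, 411, 703]) picture_frame();
translate([0, -456, 0]) bookshelf();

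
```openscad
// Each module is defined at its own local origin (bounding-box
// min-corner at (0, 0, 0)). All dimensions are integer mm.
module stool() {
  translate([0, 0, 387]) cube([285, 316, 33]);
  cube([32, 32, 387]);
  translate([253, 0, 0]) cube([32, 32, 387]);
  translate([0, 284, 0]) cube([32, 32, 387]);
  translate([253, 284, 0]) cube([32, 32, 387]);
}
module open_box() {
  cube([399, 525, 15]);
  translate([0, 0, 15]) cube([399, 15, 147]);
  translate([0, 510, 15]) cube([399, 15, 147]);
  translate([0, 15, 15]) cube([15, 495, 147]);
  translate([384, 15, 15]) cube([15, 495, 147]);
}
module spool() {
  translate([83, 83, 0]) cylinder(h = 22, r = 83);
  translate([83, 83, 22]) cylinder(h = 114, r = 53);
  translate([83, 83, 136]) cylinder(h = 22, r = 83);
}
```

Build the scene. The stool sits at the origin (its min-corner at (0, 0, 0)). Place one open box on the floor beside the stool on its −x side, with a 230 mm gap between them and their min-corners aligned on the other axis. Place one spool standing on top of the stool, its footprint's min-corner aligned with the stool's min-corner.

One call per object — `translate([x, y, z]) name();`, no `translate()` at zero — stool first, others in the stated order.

stool();
translate([-629, 0, 0]) open_box();
translate([0, 0, 420]) spool();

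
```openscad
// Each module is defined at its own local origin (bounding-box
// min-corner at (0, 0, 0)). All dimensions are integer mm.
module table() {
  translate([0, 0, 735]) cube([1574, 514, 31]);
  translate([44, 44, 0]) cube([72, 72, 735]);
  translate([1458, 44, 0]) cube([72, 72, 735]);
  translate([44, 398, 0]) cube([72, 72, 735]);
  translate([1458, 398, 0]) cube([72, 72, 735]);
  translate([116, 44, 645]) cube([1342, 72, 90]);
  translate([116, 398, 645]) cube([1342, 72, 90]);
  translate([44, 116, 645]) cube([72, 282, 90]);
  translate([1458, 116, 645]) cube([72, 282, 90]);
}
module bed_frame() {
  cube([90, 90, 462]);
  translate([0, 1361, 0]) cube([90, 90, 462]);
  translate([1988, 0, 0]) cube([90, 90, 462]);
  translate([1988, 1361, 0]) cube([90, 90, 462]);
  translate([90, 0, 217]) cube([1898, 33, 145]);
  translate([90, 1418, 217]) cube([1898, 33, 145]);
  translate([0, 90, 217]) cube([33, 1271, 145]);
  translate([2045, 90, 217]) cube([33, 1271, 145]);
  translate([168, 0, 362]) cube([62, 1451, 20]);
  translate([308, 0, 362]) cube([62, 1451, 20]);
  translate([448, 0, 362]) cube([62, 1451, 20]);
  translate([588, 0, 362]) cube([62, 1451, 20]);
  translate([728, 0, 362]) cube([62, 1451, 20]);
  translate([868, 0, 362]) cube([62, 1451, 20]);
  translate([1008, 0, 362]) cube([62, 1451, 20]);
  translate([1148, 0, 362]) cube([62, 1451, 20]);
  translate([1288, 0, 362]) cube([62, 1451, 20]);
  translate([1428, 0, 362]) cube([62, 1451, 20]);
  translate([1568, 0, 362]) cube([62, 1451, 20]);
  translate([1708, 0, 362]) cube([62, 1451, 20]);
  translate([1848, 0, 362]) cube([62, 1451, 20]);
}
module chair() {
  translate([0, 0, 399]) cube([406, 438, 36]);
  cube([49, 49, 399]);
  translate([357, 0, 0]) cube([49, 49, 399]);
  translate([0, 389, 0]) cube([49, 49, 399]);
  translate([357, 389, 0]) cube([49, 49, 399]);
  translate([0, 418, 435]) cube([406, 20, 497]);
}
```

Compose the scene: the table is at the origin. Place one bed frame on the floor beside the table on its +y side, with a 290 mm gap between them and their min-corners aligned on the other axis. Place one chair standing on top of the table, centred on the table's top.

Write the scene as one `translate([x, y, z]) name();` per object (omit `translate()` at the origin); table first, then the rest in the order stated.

table();
translate([0, 804, 0]) bed_frame();
translate([584, 38, 766]) chair();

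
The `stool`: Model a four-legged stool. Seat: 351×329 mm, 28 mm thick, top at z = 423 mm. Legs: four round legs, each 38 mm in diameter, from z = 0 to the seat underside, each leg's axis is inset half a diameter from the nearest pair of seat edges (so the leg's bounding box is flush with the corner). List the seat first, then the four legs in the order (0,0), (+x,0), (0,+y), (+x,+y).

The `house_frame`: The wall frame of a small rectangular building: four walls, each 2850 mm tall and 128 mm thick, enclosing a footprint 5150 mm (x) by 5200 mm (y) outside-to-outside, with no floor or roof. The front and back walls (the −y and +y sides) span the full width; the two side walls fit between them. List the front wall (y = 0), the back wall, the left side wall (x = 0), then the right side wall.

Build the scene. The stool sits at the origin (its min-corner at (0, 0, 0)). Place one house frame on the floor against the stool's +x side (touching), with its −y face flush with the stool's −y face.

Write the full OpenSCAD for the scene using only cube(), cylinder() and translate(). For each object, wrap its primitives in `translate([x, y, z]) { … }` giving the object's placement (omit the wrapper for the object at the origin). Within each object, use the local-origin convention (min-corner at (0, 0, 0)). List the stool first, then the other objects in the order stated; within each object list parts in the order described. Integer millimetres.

translate([0, 0, 395]) cube([351, 329, 28]);
translate([19, 19, 0]) cylinder(h = 395, r = 19);
translate([332, 19, 0]) cylinder(h = 395, r = 19);
translate([19, 310, 0]) cylinder(h = 395, r = 19);
translate([332, 310, 0]) cylinder(h = 395, r = 19);
translate([351, 0, 0]) {
  cube([5150, 128, 2850]);
  translate([0, 5072, 0]) cube([5150, 128, 2850]);
  translate([0, 128, 0]) cube([128, 4944, 2850]);
  translate([5022, 128, 0]) cube([128, 4944, 2850]);
}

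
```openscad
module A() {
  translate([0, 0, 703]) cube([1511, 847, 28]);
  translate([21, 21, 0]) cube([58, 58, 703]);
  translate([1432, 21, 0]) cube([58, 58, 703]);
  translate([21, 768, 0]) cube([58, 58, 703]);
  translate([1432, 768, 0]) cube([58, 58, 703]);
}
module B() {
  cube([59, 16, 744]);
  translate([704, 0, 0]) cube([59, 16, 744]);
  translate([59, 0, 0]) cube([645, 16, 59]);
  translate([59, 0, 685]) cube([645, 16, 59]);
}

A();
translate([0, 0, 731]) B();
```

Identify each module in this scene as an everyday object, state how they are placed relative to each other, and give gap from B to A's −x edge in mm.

A is a table. B is a picture frame. The picture frame is on top of the table. The gap from the picture frame to the table's −x edge is 0 mm.

The picture frame's min-x is at 0; the table's min-x is 0; gap = 0 mm.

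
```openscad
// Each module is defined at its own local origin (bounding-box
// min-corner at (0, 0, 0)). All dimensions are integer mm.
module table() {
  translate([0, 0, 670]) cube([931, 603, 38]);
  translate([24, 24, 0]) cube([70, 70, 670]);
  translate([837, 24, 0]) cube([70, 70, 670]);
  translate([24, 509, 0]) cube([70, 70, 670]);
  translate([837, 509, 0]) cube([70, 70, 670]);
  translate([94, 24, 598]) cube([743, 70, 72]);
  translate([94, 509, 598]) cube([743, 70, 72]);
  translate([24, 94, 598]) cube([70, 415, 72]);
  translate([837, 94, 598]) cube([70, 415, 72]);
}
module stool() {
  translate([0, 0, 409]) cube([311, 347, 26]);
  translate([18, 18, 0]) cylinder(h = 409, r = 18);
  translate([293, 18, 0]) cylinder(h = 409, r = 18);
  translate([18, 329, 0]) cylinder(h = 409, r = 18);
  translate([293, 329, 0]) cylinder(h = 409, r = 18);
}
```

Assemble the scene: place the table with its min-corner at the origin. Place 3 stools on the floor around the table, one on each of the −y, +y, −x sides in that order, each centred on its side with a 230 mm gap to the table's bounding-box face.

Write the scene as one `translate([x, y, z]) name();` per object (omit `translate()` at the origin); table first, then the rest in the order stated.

table();
translate([310, -577, 0]) stool();
translate([310, 833, 0]) stool();
translate([-541, 128, 0]) stool();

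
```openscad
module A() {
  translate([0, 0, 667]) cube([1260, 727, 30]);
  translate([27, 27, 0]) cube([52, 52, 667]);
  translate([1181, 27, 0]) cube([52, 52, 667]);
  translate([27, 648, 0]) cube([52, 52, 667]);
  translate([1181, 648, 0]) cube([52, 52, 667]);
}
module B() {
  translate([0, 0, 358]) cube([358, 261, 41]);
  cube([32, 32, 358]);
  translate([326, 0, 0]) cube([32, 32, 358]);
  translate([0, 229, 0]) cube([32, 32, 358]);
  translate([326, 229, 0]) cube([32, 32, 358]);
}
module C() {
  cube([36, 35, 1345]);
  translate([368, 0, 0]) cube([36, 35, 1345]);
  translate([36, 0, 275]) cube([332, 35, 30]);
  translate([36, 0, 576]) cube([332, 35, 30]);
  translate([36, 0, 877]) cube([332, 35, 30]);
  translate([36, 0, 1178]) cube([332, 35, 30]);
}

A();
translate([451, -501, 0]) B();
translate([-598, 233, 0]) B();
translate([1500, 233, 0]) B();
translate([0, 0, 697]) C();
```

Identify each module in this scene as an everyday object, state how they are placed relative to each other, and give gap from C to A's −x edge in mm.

The ladder's min-x is at 0; the table's min-x is 0; gap = 0 mm.

A is a table. B is a stool. C is a ladder. Three stools sit around the table at the −y, −x, +x sides. The ladder is on top of the table. The gap from the ladder to the table's −x edge is 0 mm.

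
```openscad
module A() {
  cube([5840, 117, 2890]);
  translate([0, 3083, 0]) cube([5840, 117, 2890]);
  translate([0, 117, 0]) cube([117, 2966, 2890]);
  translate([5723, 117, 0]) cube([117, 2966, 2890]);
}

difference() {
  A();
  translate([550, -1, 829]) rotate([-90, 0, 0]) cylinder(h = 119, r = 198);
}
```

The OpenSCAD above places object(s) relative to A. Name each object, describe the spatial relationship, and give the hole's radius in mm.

The subtracted cylinder has r = 198 mm.

A is a house frame. The house frame has a circular hole through its front wall. The hole's radius is 198 mm.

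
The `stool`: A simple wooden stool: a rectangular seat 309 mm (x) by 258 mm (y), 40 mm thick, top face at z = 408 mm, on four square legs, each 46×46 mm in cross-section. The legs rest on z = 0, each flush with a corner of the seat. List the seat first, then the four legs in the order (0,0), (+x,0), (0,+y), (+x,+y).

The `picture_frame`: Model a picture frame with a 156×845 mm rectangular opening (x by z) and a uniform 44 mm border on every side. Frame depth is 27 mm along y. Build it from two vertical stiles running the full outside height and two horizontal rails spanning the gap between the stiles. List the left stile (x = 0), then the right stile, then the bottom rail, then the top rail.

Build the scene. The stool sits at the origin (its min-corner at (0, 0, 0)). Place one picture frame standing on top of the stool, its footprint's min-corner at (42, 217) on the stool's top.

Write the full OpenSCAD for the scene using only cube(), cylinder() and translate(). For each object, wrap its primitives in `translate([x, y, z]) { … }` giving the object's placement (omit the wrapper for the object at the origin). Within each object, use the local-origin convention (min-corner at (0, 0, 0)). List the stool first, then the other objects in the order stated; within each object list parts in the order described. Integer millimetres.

translate([0, 0, 368]) cube([309, 258, 40]);
cube([46, 46, 368]);
translate([263, 0, 0]) cube([46, 46, 368]);
translate([0, 212, 0]) cube([46, 46, 368]);
translate([263, 212, 0]) cube([46, 46, 368]);
translate([42, 217, 408]) {
  cube([44, 27, 933]);
  translate([200, 0, 0]) cube([44, 27, 933]);
  translate([44, 0, 0]) cube([156, 27, 44]);
  translate([44, 0, 889]) cube([156, 27, 44]);
}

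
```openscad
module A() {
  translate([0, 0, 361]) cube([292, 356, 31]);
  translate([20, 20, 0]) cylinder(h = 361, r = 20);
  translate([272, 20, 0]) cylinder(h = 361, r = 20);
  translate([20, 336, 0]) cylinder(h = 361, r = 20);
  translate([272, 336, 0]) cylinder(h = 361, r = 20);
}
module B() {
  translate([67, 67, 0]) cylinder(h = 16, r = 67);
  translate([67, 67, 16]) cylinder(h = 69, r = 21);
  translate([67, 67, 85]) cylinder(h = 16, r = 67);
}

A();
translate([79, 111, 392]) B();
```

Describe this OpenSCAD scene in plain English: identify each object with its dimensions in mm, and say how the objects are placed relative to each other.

A is a four-legged stool. The seat is a 292×356×31 mm slab whose top surface is at z = 392 mm; four round legs, each 40 mm in diameter, run from the floor (z = 0) to the underside of the seat, each leg's axis is inset half a diameter from the nearest pair of seat edges (so the leg's bounding box is flush with the corner).

B is a spool: two coaxial disc flanges of radius 67 mm and thickness 16 mm, joined by a core cylinder of radius 21 mm and height 69 mm. The lower flange rests on z = 0 and the three cylinders share a vertical axis.

The spool is on top of the stool, centred.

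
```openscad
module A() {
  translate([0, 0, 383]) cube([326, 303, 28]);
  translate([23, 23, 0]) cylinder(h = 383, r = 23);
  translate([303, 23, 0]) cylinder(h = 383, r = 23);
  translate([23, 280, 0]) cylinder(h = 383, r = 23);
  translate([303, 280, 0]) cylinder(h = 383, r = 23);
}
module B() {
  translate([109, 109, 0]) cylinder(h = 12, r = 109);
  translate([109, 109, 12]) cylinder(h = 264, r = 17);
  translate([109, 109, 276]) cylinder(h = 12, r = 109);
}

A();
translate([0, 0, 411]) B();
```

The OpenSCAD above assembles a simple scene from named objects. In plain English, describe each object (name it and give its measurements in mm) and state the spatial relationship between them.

A is a four-legged stool. The seat is a 326×303×28 mm slab whose top surface is at z = 411 mm; four round legs, each 46 mm in diameter, run from the floor (z = 0) to the underside of the seat, each leg's axis is inset half a diameter from the nearest pair of seat edges (so the leg's bounding box is flush with the corner).

B is a spool: two coaxial disc flanges of radius 109 mm and thickness 12 mm, joined by a core cylinder of radius 17 mm and height 264 mm. The lower flange rests on z = 0 and the three cylinders share a vertical axis.

The spool is on top of the stool.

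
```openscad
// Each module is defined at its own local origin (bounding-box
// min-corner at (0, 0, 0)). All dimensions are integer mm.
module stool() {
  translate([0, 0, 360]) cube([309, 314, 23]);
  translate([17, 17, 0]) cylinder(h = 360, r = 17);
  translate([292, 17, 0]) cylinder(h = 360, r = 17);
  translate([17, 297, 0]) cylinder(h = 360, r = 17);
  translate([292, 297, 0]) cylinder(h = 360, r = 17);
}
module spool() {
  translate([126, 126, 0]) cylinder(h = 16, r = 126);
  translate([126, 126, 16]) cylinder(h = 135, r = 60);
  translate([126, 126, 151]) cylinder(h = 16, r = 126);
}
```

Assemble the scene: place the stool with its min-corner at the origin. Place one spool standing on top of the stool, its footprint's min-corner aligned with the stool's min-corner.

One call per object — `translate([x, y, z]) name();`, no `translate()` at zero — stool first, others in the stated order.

stool();
translate([0, 0, 383]) spool();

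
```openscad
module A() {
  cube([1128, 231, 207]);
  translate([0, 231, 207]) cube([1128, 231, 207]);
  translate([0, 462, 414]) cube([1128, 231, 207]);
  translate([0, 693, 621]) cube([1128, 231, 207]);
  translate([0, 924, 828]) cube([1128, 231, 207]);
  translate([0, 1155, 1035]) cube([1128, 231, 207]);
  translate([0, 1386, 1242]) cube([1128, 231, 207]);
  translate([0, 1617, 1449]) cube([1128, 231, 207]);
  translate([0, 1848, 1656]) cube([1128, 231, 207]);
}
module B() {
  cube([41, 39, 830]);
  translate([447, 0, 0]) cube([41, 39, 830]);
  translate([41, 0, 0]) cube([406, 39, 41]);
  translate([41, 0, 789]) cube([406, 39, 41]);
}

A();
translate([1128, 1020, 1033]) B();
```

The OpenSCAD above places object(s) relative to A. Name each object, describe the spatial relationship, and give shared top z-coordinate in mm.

A is a staircase. B is a picture frame. The picture frame is beside the staircase with their tops flush at z = 1863. The shared top z-coordinate is 1863 mm.

Both tops at z = 1863 mm.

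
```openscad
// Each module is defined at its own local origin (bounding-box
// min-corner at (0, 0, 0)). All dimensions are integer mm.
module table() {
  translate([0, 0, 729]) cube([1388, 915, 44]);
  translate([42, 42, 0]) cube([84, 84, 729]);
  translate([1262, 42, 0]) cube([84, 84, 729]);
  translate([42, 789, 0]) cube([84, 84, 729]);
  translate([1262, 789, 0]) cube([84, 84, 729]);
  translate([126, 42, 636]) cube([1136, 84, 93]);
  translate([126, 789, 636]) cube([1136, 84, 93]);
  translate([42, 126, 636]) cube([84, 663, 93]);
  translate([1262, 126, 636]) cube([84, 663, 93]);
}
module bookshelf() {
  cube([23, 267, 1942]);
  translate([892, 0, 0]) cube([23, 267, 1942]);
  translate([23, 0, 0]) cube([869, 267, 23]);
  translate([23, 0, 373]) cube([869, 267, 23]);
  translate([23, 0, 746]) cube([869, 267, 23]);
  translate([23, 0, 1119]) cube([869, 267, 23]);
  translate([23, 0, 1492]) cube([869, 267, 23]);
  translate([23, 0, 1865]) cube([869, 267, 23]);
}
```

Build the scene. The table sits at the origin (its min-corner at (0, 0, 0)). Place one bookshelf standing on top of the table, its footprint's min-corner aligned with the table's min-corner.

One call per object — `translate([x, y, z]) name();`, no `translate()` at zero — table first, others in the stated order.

table();
translate([0, 0, 773]) bookshelf();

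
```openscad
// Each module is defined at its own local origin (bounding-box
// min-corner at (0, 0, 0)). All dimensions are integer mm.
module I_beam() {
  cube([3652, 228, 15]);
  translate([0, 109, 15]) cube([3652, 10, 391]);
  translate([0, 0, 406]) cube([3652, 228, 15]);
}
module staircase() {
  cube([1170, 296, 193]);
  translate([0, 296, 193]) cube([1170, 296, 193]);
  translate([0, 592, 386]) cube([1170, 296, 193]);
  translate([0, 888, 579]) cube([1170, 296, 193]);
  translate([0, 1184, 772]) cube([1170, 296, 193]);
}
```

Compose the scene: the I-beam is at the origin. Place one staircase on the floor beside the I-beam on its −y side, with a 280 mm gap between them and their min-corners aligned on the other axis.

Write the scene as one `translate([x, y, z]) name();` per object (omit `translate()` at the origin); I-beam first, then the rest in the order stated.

I_beam();
translate([0, -1760, 0]) staircase();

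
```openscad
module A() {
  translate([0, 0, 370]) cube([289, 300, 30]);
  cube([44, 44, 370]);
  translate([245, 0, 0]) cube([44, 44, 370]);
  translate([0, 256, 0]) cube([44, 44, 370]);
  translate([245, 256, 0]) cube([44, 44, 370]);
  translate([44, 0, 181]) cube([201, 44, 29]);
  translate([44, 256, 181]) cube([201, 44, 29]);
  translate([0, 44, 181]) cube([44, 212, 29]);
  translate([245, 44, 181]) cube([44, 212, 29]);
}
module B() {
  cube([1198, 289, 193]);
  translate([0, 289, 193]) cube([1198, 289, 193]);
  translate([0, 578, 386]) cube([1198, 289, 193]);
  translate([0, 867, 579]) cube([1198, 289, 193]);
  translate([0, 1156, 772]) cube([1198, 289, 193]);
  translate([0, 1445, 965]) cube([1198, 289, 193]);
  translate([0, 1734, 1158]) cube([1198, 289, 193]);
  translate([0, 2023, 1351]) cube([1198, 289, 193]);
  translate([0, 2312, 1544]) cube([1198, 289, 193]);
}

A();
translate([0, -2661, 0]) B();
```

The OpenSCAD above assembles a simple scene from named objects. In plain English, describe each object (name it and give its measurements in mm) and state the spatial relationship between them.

A is a simple wooden stool: a rectangular seat 289 mm (x) by 300 mm (y), 30 mm thick, top face at z = 400 mm, on four square legs, each 44×44 mm in cross-section. The legs rest on z = 0, each flush with a corner of the seat. Four stretchers, 44 mm wide and 29 mm tall, connect adjacent legs with their undersides at z = 181 mm, each running between the inner faces of the legs it joins and aligned with the legs' outer faces on the other axis.

B is a straight staircase of 9 solid steps. Each step is 1198 mm wide (x), 289 mm deep (y, the going) and 193 mm tall (the rise). The first step rests on the floor; each subsequent step sits one going further in +y and one rise higher in +z, directly behind and above the previous step with no overlap.

The staircase is on the floor beside the stool on its −y side.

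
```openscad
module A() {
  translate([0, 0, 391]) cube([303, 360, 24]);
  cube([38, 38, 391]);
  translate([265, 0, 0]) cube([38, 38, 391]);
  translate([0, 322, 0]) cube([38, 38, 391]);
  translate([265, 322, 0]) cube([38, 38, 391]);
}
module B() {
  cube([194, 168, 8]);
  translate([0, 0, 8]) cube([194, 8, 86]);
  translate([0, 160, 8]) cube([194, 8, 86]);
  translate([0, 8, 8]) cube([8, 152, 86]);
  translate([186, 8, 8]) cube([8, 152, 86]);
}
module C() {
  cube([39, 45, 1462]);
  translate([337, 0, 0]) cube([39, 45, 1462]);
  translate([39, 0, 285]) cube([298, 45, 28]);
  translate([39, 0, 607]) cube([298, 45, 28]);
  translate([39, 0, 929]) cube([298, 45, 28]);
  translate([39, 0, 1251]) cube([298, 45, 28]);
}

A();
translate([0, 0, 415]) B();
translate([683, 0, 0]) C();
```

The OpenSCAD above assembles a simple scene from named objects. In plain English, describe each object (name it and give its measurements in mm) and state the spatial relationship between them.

A is a four-legged stool. The seat is 303×360 mm, 24 mm thick, top at z = 415 mm. It stands on four square legs, each 38×38 mm in cross-section, from z = 0 to the seat underside, each flush with a corner of the seat.

B is an open storage box with external size 194×168×94 mm and wall thickness 8 mm (the base is also 8 mm thick). The base covers the whole footprint; the four walls stand on the base, with the y-facing walls full-width and the x-facing walls fitting between their inner faces.

C is a wooden ladder with two side rails of 39×45 mm section and 1462 mm height, set 376 mm apart overall. Between them run 4 rectangular rungs (45 mm deep, 28 mm thick), front faces flush with the rails' −y face. The bottom of the first rung is 285 mm above the floor and each subsequent rung is 322 mm higher than the one below.

The open box is on top of the stool. The ladder is on the floor beside the stool on its +x side.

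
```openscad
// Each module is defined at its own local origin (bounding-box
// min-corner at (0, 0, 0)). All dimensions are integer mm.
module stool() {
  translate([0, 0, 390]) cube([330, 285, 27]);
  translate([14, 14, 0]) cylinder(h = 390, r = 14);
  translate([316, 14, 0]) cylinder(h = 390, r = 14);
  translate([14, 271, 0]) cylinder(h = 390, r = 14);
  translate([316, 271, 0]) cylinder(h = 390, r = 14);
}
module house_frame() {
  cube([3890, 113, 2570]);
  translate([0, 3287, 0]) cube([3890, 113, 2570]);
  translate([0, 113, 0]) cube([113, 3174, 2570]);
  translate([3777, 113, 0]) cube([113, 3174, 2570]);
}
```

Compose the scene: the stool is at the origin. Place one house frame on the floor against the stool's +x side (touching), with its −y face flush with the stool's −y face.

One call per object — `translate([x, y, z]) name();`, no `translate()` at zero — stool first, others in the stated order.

stool();
translate([330, 0, 0]) house_frame();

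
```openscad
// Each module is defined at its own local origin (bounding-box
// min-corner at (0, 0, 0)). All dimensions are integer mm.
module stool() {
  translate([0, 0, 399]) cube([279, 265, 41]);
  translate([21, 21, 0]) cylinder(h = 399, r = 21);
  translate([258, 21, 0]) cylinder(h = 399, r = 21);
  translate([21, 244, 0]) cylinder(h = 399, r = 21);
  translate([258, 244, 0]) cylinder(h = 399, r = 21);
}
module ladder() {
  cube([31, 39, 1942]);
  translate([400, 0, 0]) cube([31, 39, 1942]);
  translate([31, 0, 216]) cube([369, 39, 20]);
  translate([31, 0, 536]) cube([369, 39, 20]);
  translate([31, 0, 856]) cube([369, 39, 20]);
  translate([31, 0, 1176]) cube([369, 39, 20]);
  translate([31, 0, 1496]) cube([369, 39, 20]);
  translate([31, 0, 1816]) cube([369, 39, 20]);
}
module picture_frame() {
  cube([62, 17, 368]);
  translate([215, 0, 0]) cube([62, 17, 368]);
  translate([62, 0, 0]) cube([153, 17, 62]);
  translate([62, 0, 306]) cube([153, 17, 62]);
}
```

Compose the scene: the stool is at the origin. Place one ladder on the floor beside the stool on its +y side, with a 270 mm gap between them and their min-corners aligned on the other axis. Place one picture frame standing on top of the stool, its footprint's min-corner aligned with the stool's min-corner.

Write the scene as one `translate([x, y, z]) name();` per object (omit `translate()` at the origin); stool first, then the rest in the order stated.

stool();
translate([0, 535, 0]) ladder();
translate([0, 0, 440]) picture_frame();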